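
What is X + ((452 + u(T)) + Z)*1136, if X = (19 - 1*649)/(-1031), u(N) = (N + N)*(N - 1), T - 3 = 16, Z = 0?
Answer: 1330502006/1031 ≈ 1.2905e+6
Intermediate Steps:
T = 19 (T = 3 + 16 = 19)
u(N) = 2*N*(-1 + N) (u(N) = (2*N)*(-1 + N) = 2*N*(-1 + N))
X = 630/1031 (X = (19 - 649)*(-1/1031) = -630*(-1/1031) = 630/1031 ≈ 0.61106)
X + ((452 + u(T)) + Z)*1136 = 630/1031 + ((452 + 2*19*(-1 + 19)) + 0)*1136 = 630/1031 + ((452 + 2*19*18) + 0)*1136 = 630/1031 + ((452 + 684) + 0)*1136 = 630/1031 + (1136 + 0)*1136 = 630/1031 + 1136*1136 = 630/1031 + 1290496 = 1330502006/1031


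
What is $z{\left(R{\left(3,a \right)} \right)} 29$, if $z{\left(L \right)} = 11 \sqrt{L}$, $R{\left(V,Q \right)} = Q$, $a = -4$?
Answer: $638 i \approx 638.0 i$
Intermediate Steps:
$z{\left(R{\left(3,a \right)} \right)} 29 = 11 \sqrt{-4} \cdot 29 = 11 \cdot 2 i 29 = 22 i 29 = 638 i$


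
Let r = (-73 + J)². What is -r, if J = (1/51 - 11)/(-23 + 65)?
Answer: -125641681/23409 ≈ -5367.2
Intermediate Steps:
J = -40/153 (J = (1/51 - 11)/42 = -560/51*1/42 = -40/153 ≈ -0.26144)
r = 125641681/23409 (r = (-73 - 40/153)² = (-11209/153)² = 125641681/23409 ≈ 5367.2)
-r = -1*125641681/23409 = -125641681/23409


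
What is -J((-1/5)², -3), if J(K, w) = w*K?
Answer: 3/25 ≈ 0.12000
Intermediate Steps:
J(K, w) = K*w
-J((-1/5)², -3) = -(-1/5)²*(-3) = -(-1*⅕)²*(-3) = -(-⅕)²*(-3) = -(-3)/25 = -1*(-3/25) = 3/25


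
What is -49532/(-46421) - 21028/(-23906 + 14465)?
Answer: 23668400/7184601 ≈ 3.2943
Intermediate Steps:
-49532/(-46421) - 21028/(-23906 + 14465) = -49532*(-1/46421) - 21028/(-9441) = 812/761 - 21028*(-1/9441) = 812/761 + 21028/9441 = 23668400/7184601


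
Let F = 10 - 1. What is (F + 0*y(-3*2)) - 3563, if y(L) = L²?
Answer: -3554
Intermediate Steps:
F = 9
(F + 0*y(-3*2)) - 3563 = (9 + 0*(-3*2)²) - 3563 = (9 + 0*(-6)²) - 3563 = (9 + 0*36) - 3563 = (9 + 0) - 3563 = 9 - 3563 = -3554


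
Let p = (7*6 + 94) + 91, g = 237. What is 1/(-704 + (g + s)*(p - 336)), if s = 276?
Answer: -1/56621 ≈ -1.7661e-5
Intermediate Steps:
p = 227 (p = (42 + 94) + 91 = 136 + 91 = 227)
1/(-704 + (g + s)*(p - 336)) = 1/(-704 + (237 + 276)*(227 - 336)) = 1/(-704 + 513*(-109)) = 1/(-704 - 55917) = 1/(-56621) = -1/56621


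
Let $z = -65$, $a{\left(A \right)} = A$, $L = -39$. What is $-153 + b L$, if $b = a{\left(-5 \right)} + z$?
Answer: $2577$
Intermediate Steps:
$b = -70$ ($b = -5 - 65 = -70$)
$-153 + b L = -153 - -2730 = -153 + 2730 = 2577$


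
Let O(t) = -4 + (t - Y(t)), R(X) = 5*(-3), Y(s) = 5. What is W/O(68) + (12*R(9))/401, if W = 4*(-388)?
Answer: -632972/23659 ≈ -26.754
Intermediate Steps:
W = -1552
R(X) = -15
O(t) = -9 + t (O(t) = -4 + (t - 1*5) = -4 + (t - 5) = -4 + (-5 + t) = -9 + t)
W/O(68) + (12*R(9))/401 = -1552/(-9 + 68) + (12*(-15))/401 = -1552/59 - 180*1/401 = -1552*1/59 - 180/401 = -1552/59 - 180/401 = -632972/23659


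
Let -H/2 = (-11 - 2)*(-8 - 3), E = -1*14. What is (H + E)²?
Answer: 90000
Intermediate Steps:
E = -14
H = -286 (H = -2*(-11 - 2)*(-8 - 3) = -(-26)*(-11) = -2*143 = -286)
(H + E)² = (-286 - 14)² = (-300)² = 90000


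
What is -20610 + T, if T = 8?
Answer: -20602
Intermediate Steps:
-20610 + T = -20610 + 8 = -20602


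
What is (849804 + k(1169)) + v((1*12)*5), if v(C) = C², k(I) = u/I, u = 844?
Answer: 997630120/1169 ≈ 8.5341e+5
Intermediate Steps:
k(I) = 844/I
(849804 + k(1169)) + v((1*12)*5) = (849804 + 844/1169) + ((1*12)*5)² = (849804 + 844*(1/1169)) + (12*5)² = (849804 + 844/1169) + 60² = 993421720/1169 + 3600 = 997630120/1169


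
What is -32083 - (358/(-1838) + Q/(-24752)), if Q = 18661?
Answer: -729773244237/22747088 ≈ -32082.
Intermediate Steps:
-32083 - (358/(-1838) + Q/(-24752)) = -32083 - (358/(-1838) + 18661/(-24752)) = -32083 - (358*(-1/1838) + 18661*(-1/24752)) = -32083 - (-179/919 - 18661/24752) = -32083 - 1*(-21580067/22747088) = -32083 + 21580067/22747088 = -729773244237/22747088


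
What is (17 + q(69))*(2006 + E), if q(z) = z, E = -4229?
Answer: -191178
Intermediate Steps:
(17 + q(69))*(2006 + E) = (17 + 69)*(2006 - 4229) = 86*(-2223) = -191178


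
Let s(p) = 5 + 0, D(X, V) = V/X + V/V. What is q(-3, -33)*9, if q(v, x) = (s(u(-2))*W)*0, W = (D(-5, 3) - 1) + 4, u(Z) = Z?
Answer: 0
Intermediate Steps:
D(X, V) = 1 + V/X (D(X, V) = V/X + 1 = 1 + V/X)
s(p) = 5
W = 17/5 (W = ((3 - 5)/(-5) - 1) + 4 = (-1/5*(-2) - 1) + 4 = (2/5 - 1) + 4 = -3/5 + 4 = 17/5 ≈ 3.4000)
q(v, x) = 0 (q(v, x) = (5*(17/5))*0 = 17*0 = 0)
q(-3, -33)*9 = 0*9 = 0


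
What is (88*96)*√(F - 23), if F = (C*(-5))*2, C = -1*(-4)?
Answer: 25344*I*√7 ≈ 67054.0*I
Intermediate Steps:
C = 4
F = -40 (F = (4*(-5))*2 = -20*2 = -40)
(88*96)*√(F - 23) = (88*96)*√(-40 - 23) = 8448*√(-63) = 8448*(3*I*√7) = 25344*I*√7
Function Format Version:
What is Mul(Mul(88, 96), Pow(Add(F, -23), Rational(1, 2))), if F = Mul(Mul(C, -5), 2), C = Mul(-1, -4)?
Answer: Mul(25344, I, Pow(7, Rational(1, 2))) ≈ Mul(67054., I)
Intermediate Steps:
C = 4
F = -40 (F = Mul(Mul(4, -5), 2) = Mul(-20, 2) = -40)
Mul(Mul(88, 96), Pow(Add(F, -23), Rational(1, 2))) = Mul(Mul(88, 96), Pow(Add(-40, -23), Rational(1, 2))) = Mul(8448, Pow(-63, Rational(1, 2))) = Mul(8448, Mul(3, I, Pow(7, Rational(1, 2)))) = Mul(25344, I, Pow(7, Rational(1, 2)))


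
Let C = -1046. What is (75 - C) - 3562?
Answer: -2441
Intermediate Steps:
(75 - C) - 3562 = (75 - 1*(-1046)) - 3562 = (75 + 1046) - 3562 = 1121 - 3562 = -2441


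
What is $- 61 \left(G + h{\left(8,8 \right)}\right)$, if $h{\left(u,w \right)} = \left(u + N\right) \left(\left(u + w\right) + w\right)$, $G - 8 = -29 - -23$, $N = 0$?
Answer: $-11834$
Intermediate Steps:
$G = 2$ ($G = 8 - 6 = 2$)
$h{\left(u,w \right)} = u \left(u + 2 w\right)$ ($h{\left(u,w \right)} = \left(u + 0\right) \left(\left(u + w\right) + w\right) = u \left(u + 2 w\right)$)
$- 61 \left(G + h{\left(8,8 \right)}\right) = - 61 \left(2 + 8 \left(8 + 2 \cdot 8\right)\right) = - 61 \left(2 + 8 \left(8 + 16\right)\right) = - 61 \left(2 + 8 \cdot 24\right) = - 61 \left(2 + 192\right) = \left(-61\right) 194 = -11834$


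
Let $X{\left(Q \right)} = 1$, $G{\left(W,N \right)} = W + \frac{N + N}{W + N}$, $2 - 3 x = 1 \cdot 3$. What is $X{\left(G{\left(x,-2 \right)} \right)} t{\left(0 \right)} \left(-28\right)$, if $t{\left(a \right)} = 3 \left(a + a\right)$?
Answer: $0$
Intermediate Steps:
$x = - \frac{1}{3}$ ($x = \frac{2}{3} - \frac{1 \cdot 3}{3} = \frac{2}{3} - 1 = - \frac{1}{3} \approx -0.33333$)
$G{\left(W,N \right)} = W + \frac{2 N}{N + W}$
$t{\left(a \right)} = 6 a$ ($t{\left(a \right)} = 3 \cdot 2 a = 6 a$)
$X{\left(G{\left(x,-2 \right)} \right)} t{\left(0 \right)} \left(-28\right) = 1 \cdot 6 \cdot 0 \left(-28\right) = 1 \cdot 0 \left(-28\right) = 0 \left(-28\right) = 0$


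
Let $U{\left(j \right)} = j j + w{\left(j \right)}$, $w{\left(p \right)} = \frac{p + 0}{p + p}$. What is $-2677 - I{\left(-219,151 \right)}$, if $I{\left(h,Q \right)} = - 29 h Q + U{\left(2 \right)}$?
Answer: $- \frac{1923365}{2} \approx -9.6168 \cdot 10^{5}$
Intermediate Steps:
$w{\left(p \right)} = \frac{1}{2}$ ($w{\left(p \right)} = \frac{p}{2 p} = p \frac{1}{2 p} = \frac{1}{2}$)
$U{\left(j \right)} = \frac{1}{2} + j^{2}$ ($U{\left(j \right)} = j j + \frac{1}{2} = j^{2} + \frac{1}{2} = \frac{1}{2} + j^{2}$)
$I{\left(h,Q \right)} = \frac{9}{2} - 29 Q h$ ($I{\left(h,Q \right)} = - 29 h Q + \left(\frac{1}{2} + 2^{2}\right) = - 29 Q h + \left(\frac{1}{2} + 4\right) = - 29 Q h + \frac{9}{2} = \frac{9}{2} - 29 Q h$)
$-2677 - I{\left(-219,151 \right)} = -2677 - \left(\frac{9}{2} - 4379 \left(-219\right)\right) = -2677 - \left(\frac{9}{2} + 959001\right) = -2677 - \frac{1918011}{2} = - \frac{1923365}{2}$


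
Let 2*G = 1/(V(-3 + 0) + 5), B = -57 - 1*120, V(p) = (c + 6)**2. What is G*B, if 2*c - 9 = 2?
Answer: -118/183 ≈ -0.64481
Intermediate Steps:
c = 11/2 (c = 9/2 + (1/2)*2 = 9/2 + 1 = 11/2 ≈ 5.5000)
V(p) = 529/4 (V(p) = (11/2 + 6)**2 = (23/2)**2 = 529/4)
B = -177 (B = -57 - 120 = -177)
G = 2/549 (G = 1/(2*(529/4 + 5)) = 1/(2*(549/4)) = (1/2)*(4/549) = 2/549 ≈ 0.0036430)
G*B = (2/549)*(-177) = -118/183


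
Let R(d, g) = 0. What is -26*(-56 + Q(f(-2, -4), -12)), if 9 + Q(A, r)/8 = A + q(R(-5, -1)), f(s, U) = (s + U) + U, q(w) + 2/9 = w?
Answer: 49088/9 ≈ 5454.2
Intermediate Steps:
q(w) = -2/9 + w
f(s, U) = s + 2*U (f(s, U) = (U + s) + U = s + 2*U)
Q(A, r) = -664/9 + 8*A (Q(A, r) = -72 + 8*(A + (-2/9 + 0)) = -72 + 8*(A - 2/9) = -72 + 8*(-2/9 + A) = -72 + (-16/9 + 8*A) = -664/9 + 8*A)
-26*(-56 + Q(f(-2, -4), -12)) = -26*(-56 + (-664/9 + 8*(-2 + 2*(-4)))) = -26*(-56 + (-664/9 + 8*(-2 - 8))) = -26*(-56 + (-664/9 + 8*(-10))) = -26*(-56 + (-664/9 - 80)) = -26*(-56 - 1384/9) = -26*(-1888/9) = 49088/9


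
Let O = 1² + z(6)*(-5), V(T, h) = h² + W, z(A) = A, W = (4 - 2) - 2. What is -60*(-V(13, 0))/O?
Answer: 0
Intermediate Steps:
W = 0 (W = 2 - 2 = 0)
V(T, h) = h² (V(T, h) = h² + 0 = h²)
O = -29 (O = 1² + 6*(-5) = 1 - 30 = -29)
-60*(-V(13, 0))/O = -60*(-1*0²)/(-29) = -60*(-1*0)*(-1)/29 = -0*(-1)/29 = -60*0 = 0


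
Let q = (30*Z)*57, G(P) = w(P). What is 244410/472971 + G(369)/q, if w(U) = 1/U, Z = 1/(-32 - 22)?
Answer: 951819293/1842222045 ≈ 0.51667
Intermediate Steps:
Z = -1/54 (Z = 1/(-54) = -1/54 ≈ -0.018519)
G(P) = 1/P
q = -95/3 (q = (30*(-1/54))*57 = -5/9*57 = -95/3 ≈ -31.667)
244410/472971 + G(369)/q = 244410/472971 + 1/(369*(-95/3)) = 244410*(1/472971) + (1/369)*(-3/95) = 81470/157657 - 1/11685 = 951819293/1842222045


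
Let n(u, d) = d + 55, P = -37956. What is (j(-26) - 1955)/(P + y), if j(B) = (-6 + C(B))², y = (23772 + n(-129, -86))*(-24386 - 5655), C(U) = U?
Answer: 931/713241337 ≈ 1.3053e-6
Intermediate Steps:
n(u, d) = 55 + d
y = -713203381 (y = (23772 + (55 - 86))*(-24386 - 5655) = (23772 - 31)*(-30041) = 23741*(-30041) = -713203381)
j(B) = (-6 + B)²
(j(-26) - 1955)/(P + y) = ((-6 - 26)² - 1955)/(-37956 - 713203381) = ((-32)² - 1955)/(-713241337) = (1024 - 1955)*(-1/713241337) = -931*(-1/713241337) = 931/713241337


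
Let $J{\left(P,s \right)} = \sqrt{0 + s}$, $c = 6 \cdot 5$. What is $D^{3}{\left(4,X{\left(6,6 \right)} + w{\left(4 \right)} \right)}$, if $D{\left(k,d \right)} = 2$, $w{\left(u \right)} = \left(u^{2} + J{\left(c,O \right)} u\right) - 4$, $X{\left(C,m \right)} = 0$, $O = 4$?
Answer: $8$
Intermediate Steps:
$c = 30$
$J{\left(P,s \right)} = \sqrt{s}$
$w{\left(u \right)} = -4 + u^{2} + 2 u$ ($w{\left(u \right)} = \left(u^{2} + \sqrt{4} u\right) - 4 = \left(u^{2} + 2 u\right) - 4 = -4 + u^{2} + 2 u$)
$D^{3}{\left(4,X{\left(6,6 \right)} + w{\left(4 \right)} \right)} = 2^{3} = 8$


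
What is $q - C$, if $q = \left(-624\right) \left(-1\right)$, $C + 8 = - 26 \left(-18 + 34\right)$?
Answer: $1048$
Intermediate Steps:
$C = -424$ ($C = -8 - 26 \left(-18 + 34\right) = -8 - 416 = -424$)
$q = 624$
$q - C = 624 - -424 = 624 + 424 = 1048$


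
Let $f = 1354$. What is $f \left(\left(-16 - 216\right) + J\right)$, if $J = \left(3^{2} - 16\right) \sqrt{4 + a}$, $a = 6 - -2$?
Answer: $-314128 - 18956 \sqrt{3} \approx -3.4696 \cdot 10^{5}$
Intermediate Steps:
$a = 8$ ($a = 6 + 2 = 8$)
$J = - 14 \sqrt{3}$ ($J = \left(3^{2} - 16\right) \sqrt{4 + 8} = \left(9 - 16\right) \sqrt{12} = - 7 \cdot 2 \sqrt{3} = - 14 \sqrt{3} \approx -24.249$)
$f \left(\left(-16 - 216\right) + J\right) = 1354 \left(\left(-16 - 216\right) - 14 \sqrt{3}\right) = 1354 \left(-232 - 14 \sqrt{3}\right) = -314128 - 18956 \sqrt{3}$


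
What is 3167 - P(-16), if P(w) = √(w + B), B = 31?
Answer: 3167 - √15 ≈ 3163.1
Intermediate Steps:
P(w) = √(31 + w) (P(w) = √(w + 31) = √(31 + w))
3167 - P(-16) = 3167 - √(31 - 16) = 3167 - √15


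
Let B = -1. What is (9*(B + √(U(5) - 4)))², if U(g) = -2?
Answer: 81*(1 - I*√6)² ≈ -405.0 - 396.82*I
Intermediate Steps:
(9*(B + √(U(5) - 4)))² = (9*(-1 + √(-2 - 4)))² = (9*(-1 + √(-6)))² = (9*(-1 + I*√6))² = (-9 + 9*I*√6)²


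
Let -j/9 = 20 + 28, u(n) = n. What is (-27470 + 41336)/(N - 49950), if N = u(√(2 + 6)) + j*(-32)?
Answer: -125230779/326271967 - 6933*√2/326271967 ≈ -0.38385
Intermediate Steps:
j = -432 (j = -9*(20 + 28) = -9*48 = -432)
N = 13824 + 2*√2 (N = √(2 + 6) - 432*(-32) = √8 + 13824 = 2*√2 + 13824 = 13824 + 2*√2 ≈ 13827.)
(-27470 + 41336)/(N - 49950) = (-27470 + 41336)/((13824 + 2*√2) - 49950) = 13866/(-36126 + 2*√2)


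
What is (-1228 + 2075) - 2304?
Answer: -1457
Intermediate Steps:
(-1228 + 2075) - 2304 = 847 - 2304 = -1457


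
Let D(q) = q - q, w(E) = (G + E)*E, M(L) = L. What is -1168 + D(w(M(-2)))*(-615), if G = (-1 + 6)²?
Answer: -1168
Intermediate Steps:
G = 25 (G = 5² = 25)
w(E) = E*(25 + E) (w(E) = (25 + E)*E = E*(25 + E))
D(q) = 0
-1168 + D(w(M(-2)))*(-615) = -1168 + 0*(-615) = -1168 + 0 = -1168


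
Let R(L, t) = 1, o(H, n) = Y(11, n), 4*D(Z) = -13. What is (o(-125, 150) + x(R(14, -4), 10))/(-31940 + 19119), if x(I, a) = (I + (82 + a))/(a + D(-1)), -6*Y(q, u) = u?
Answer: 101/115389 ≈ 0.00087530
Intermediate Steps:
D(Z) = -13/4 (D(Z) = (¼)*(-13) = -13/4)
Y(q, u) = -u/6
o(H, n) = -n/6
x(I, a) = (82 + I + a)/(-13/4 + a) (x(I, a) = (I + (82 + a))/(a - 13/4) = (82 + I + a)/(-13/4 + a))
(o(-125, 150) + x(R(14, -4), 10))/(-31940 + 19119) = (-⅙*150 + 4*(82 + 1 + 10)/(-13 + 4*10))/(-31940 + 19119) = (-25 + 4*93/(-13 + 40))/(-12821) = (-25 + 4*93/27)*(-1/12821) = (-25 + 4*(1/27)*93)*(-1/12821) = (-25 + 124/9)*(-1/12821) = -101/9*(-1/12821) = 101/115389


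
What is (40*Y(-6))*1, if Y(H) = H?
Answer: -240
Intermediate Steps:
(40*Y(-6))*1 = (40*(-6))*1 = -240*1 = -240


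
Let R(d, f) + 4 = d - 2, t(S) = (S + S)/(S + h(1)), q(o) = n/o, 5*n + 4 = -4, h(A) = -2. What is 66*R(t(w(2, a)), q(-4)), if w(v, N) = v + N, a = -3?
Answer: -352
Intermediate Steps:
n = -8/5 (n = -⅘ + (⅕)*(-4) = -⅘ - ⅘ = -8/5 ≈ -1.6000)
w(v, N) = N + v
q(o) = -8/(5*o)
t(S) = 2*S/(-2 + S) (t(S) = (S + S)/(S - 2) = (2*S)/(-2 + S) = 2*S/(-2 + S))
R(d, f) = -6 + d (R(d, f) = -4 + (d - 2) = -4 + (-2 + d) = -6 + d)
66*R(t(w(2, a)), q(-4)) = 66*(-6 + 2*(-3 + 2)/(-2 + (-3 + 2))) = 66*(-6 + 2*(-1)/(-2 - 1)) = 66*(-6 + 2*(-1)/(-3)) = 66*(-6 + 2*(-1)*(-⅓)) = 66*(-6 + ⅔) = 66*(-16/3) = -352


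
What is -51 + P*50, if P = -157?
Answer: -7901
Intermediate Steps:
-51 + P*50 = -51 - 157*50 = -51 - 7850 = -7901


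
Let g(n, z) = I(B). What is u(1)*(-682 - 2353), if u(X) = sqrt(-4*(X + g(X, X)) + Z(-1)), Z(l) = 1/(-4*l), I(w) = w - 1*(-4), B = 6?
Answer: -15175*I*sqrt(7)/2 ≈ -20075.0*I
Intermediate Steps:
I(w) = 4 + w (I(w) = w + 4 = 4 + w)
g(n, z) = 10 (g(n, z) = 4 + 6 = 10)
Z(l) = -1/(4*l)
u(X) = sqrt(-159/4 - 4*X) (u(X) = sqrt(-4*(X + 10) - 1/4/(-1)) = sqrt(-4*(10 + X) - 1/4*(-1)) = sqrt((-40 - 4*X) + 1/4) = sqrt(-159/4 - 4*X))
u(1)*(-682 - 2353) = (sqrt(-159 - 16*1)/2)*(-682 - 2353) = (sqrt(-159 - 16)/2)*(-3035) = (sqrt(-175)/2)*(-3035) = ((5*I*sqrt(7))/2)*(-3035) = (5*I*sqrt(7)/2)*(-3035) = -15175*I*sqrt(7)/2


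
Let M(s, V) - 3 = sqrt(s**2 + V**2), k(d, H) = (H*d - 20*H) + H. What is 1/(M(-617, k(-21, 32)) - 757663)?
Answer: -757660/574046656511 - sqrt(2019089)/574046656511 ≈ -1.3223e-6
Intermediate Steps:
k(d, H) = -19*H + H*d (k(d, H) = (-20*H + H*d) + H = -19*H + H*d)
M(s, V) = 3 + sqrt(V**2 + s**2) (M(s, V) = 3 + sqrt(s**2 + V**2) = 3 + sqrt(V**2 + s**2))
1/(M(-617, k(-21, 32)) - 757663) = 1/((3 + sqrt((32*(-19 - 21))**2 + (-617)**2)) - 757663) = 1/((3 + sqrt((32*(-40))**2 + 380689)) - 757663) = 1/((3 + sqrt((-1280)**2 + 380689)) - 757663) = 1/((3 + sqrt(1638400 + 380689)) - 757663) = 1/((3 + sqrt(2019089)) - 757663) = 1/(-757660 + sqrt(2019089))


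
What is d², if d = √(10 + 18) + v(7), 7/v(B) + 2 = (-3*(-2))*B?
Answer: 44849/1600 + 7*√7/10 ≈ 29.883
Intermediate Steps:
v(B) = 7/(-2 + 6*B) (v(B) = 7/(-2 + (-3*(-2))*B) = 7/(-2 + 6*B))
d = 7/40 + 2*√7 (d = √(10 + 18) + 7/(2*(-1 + 3*7)) = √28 + 7/(2*(-1 + 21)) = 2*√7 + (7/2)/20 = 2*√7 + (7/2)*(1/20) = 2*√7 + 7/40 = 7/40 + 2*√7 ≈ 5.4665)
d² = (7/40 + 2*√7)²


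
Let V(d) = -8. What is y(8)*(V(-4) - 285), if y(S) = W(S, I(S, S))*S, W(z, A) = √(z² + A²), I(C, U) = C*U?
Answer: -18752*√65 ≈ -1.5118e+5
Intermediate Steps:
W(z, A) = √(A² + z²)
y(S) = S*√(S² + S⁴) (y(S) = √((S*S)² + S²)*S = √((S²)² + S²)*S = √(S⁴ + S²)*S = √(S² + S⁴)*S = S*√(S² + S⁴))
y(8)*(V(-4) - 285) = (8*√(8² + 8⁴))*(-8 - 285) = (8*√(64 + 4096))*(-293) = (8*√4160)*(-293) = (8*(8*√65))*(-293) = (64*√65)*(-293) = -18752*√65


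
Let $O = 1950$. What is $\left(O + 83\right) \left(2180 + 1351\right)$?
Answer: $7178523$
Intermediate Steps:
$\left(O + 83\right) \left(2180 + 1351\right) = \left(1950 + 83\right) \left(2180 + 1351\right) = 2033 \cdot 3531 = 7178523$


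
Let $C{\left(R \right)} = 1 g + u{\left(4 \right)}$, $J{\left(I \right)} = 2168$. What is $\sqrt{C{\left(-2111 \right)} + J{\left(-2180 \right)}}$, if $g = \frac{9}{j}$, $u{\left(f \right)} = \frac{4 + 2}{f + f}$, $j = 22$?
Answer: $\frac{\sqrt{1049873}}{22} \approx 46.574$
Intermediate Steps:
$u{\left(f \right)} = \frac{3}{f}$ ($u{\left(f \right)} = \frac{6}{2 f} = 6 \frac{1}{2 f} = \frac{3}{f}$)
$g = \frac{9}{22} \approx 0.40909$
$C{\left(R \right)} = \frac{51}{44}$ ($C{\left(R \right)} = 1 \cdot \frac{9}{22} + \frac{3}{4} = \frac{9}{22} + 3 \cdot \frac{1}{4} = \frac{9}{22} + \frac{3}{4} = \frac{51}{44}$)
$\sqrt{C{\left(-2111 \right)} + J{\left(-2180 \right)}} = \sqrt{\frac{51}{44} + 2168} = \sqrt{\frac{95443}{44}} = \frac{\sqrt{1049873}}{22}$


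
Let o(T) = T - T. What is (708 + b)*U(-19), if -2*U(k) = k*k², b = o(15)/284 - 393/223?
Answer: 1080230769/446 ≈ 2.4220e+6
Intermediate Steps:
o(T) = 0
b = -393/223 (b = 0/284 - 393/223 = 0*(1/284) - 393*1/223 = 0 - 393/223 = -393/223 ≈ -1.7623)
U(k) = -k³/2 (U(k) = -k*k²/2 = -k³/2)
(708 + b)*U(-19) = (708 - 393/223)*(-½*(-19)³) = 157491*(-½*(-6859))/223 = (157491/223)*(6859/2) = 1080230769/446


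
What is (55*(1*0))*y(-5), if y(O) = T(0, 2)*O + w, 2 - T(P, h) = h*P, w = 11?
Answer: 0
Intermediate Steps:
T(P, h) = 2 - P*h (T(P, h) = 2 - h*P = 2 - P*h)
y(O) = 11 + 2*O (y(O) = (2 - 1*0*2)*O + 11 = (2 + 0)*O + 11 = 2*O + 11 = 11 + 2*O)
(55*(1*0))*y(-5) = (55*(1*0))*(11 + 2*(-5)) = (55*0)*(11 - 10) = 0*1 = 0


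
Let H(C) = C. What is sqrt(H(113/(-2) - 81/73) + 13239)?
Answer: sqrt(280974518)/146 ≈ 114.81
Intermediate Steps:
sqrt(H(113/(-2) - 81/73) + 13239) = sqrt((113/(-2) - 81/73) + 13239) = sqrt((113*(-1/2) - 81*1/73) + 13239) = sqrt((-113/2 - 81/73) + 13239) = sqrt(-8411/146 + 13239) = sqrt(1924483/146) = sqrt(280974518)/146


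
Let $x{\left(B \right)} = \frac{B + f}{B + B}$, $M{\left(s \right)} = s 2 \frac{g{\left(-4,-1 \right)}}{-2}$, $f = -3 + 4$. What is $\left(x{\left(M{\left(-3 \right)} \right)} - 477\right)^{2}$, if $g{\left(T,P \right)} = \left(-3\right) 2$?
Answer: $\frac{294294025}{1296} \approx 2.2708 \cdot 10^{5}$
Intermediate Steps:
$g{\left(T,P \right)} = -6$
$f = 1$
$M{\left(s \right)} = 6 s$ ($M{\left(s \right)} = s 2 \left(- \frac{6}{-2}\right) = 2 s \left(\left(-6\right) \left(- \frac{1}{2}\right)\right) = 2 s 3 = 6 s$)
$x{\left(B \right)} = \frac{1 + B}{2 B}$ ($x{\left(B \right)} = \frac{B + 1}{B + B} = \frac{1 + B}{2 B}$)
$\left(x{\left(M{\left(-3 \right)} \right)} - 477\right)^{2} = \left(\frac{1 + 6 \left(-3\right)}{2 \cdot 6 \left(-3\right)} - 477\right)^{2} = \left(\frac{1 - 18}{2 \left(-18\right)} - 477\right)^{2} = \left(\frac{1}{2} \left(- \frac{1}{18}\right) \left(-17\right) - 477\right)^{2} = \left(\frac{17}{36} - 477\right)^{2} = \left(- \frac{17155}{36}\right)^{2} = \frac{294294025}{1296}$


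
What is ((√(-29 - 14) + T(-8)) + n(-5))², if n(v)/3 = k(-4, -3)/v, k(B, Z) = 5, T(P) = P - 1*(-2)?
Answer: (-9 + I*√43)² ≈ 38.0 - 118.03*I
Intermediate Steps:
T(P) = 2 + P (T(P) = P + 2 = 2 + P)
n(v) = 15/v (n(v) = 3*(5/v) = 15/v)
((√(-29 - 14) + T(-8)) + n(-5))² = ((√(-29 - 14) + (2 - 8)) + 15/(-5))² = ((√(-43) - 6) + 15*(-⅕))² = ((I*√43 - 6) - 3)² = ((-6 + I*√43) - 3)² = (-9 + I*√43)²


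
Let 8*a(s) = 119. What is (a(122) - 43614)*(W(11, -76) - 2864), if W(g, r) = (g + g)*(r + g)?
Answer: 748858571/4 ≈ 1.8721e+8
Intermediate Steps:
a(s) = 119/8 (a(s) = (⅛)*119 = 119/8)
W(g, r) = 2*g*(g + r) (W(g, r) = (2*g)*(g + r) = 2*g*(g + r))
(a(122) - 43614)*(W(11, -76) - 2864) = (119/8 - 43614)*(2*11*(11 - 76) - 2864) = -348793*(2*11*(-65) - 2864)/8 = -348793*(-1430 - 2864)/8 = -348793/8*(-4294) = 748858571/4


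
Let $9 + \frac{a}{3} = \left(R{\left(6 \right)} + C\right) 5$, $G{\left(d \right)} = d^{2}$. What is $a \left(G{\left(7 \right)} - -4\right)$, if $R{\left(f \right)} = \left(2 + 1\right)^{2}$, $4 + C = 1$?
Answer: $3339$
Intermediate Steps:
$C = -3$ ($C = -4 + 1 = -3$)
$R{\left(f \right)} = 9$ ($R{\left(f \right)} = 3^{2} = 9$)
$a = 63$ ($a = -27 + 3 \left(9 - 3\right) 5 = -27 + 3 \cdot 6 \cdot 5 = -27 + 3 \cdot 30 = -27 + 90 = 63$)
$a \left(G{\left(7 \right)} - -4\right) = 63 \left(7^{2} - -4\right) = 63 \left(49 + 4\right) = 63 \cdot 53 = 3339$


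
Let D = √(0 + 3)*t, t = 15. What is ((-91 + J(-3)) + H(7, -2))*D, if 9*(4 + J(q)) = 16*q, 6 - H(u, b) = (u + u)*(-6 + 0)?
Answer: -155*√3 ≈ -268.47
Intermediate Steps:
H(u, b) = 6 + 12*u (H(u, b) = 6 - (u + u)*(-6 + 0) = 6 - 2*u*(-6) = 6 - (-12)*u = 6 + 12*u)
J(q) = -4 + 16*q/9 (J(q) = -4 + (16*q)/9 = -4 + 16*q/9)
D = 15*√3 (D = √(0 + 3)*15 = √3*15 = 15*√3 ≈ 25.981)
((-91 + J(-3)) + H(7, -2))*D = ((-91 + (-4 + (16/9)*(-3))) + (6 + 12*7))*(15*√3) = ((-91 + (-4 - 16/3)) + (6 + 84))*(15*√3) = ((-91 - 28/3) + 90)*(15*√3) = (-301/3 + 90)*(15*√3) = -155*√3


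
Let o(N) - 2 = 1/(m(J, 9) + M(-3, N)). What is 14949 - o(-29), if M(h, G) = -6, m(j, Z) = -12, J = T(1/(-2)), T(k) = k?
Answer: 269047/18 ≈ 14947.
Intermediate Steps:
J = -½ (J = 1/(-2) = -½ ≈ -0.50000)
o(N) = 35/18 (o(N) = 2 + 1/(-12 - 6) = 2 + 1/(-18) = 2 - 1/18 = 35/18)
14949 - o(-29) = 14949 - 1*35/18 = 14949 - 35/18 = 269047/18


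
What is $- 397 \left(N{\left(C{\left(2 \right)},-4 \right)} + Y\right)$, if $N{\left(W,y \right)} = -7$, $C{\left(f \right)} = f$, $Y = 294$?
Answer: $-113939$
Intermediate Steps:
$- 397 \left(N{\left(C{\left(2 \right)},-4 \right)} + Y\right) = - 397 \left(-7 + 294\right) = \left(-397\right) 287 = -113939$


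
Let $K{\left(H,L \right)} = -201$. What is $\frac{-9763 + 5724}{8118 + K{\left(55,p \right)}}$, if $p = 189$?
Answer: $- \frac{577}{1131} \approx -0.51017$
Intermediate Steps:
$\frac{-9763 + 5724}{8118 + K{\left(55,p \right)}} = \frac{-9763 + 5724}{8118 - 201} = - \frac{4039}{7917} = \left(-4039\right) \frac{1}{7917} = - \frac{577}{1131}$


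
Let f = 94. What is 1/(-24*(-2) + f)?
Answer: 1/142 ≈ 0.0070423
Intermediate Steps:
1/(-24*(-2) + f) = 1/(-24*(-2) + 94) = 1/(48 + 94) = 1/142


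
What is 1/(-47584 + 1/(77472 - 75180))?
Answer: -2292/109062527 ≈ -2.1015e-5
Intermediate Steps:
1/(-47584 + 1/(77472 - 75180)) = 1/(-47584 + 1/2292) = 1/(-109062527/2292) = -2292/109062527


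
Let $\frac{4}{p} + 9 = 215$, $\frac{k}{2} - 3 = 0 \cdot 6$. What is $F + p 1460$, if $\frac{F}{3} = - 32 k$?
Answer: $- \frac{56408}{103} \approx -547.65$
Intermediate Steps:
$k = 6$ ($k = 6 + 2 \cdot 0 \cdot 6 = 6 + 2 \cdot 0 = 6 + 0 = 6$)
$p = \frac{2}{103}$ ($p = \frac{4}{-9 + 215} = \frac{4}{206} = 4 \cdot \frac{1}{206} = \frac{2}{103} \approx 0.019417$)
$F = -576$ ($F = 3 \left(\left(-32\right) 6\right) = 3 \left(-192\right) = -576$)
$F + p 1460 = -576 + \frac{2}{103} \cdot 1460 = -576 + \frac{2920}{103} = - \frac{56408}{103}$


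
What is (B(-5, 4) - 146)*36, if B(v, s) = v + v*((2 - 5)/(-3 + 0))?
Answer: -5616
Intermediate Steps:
B(v, s) = 2*v (B(v, s) = v + v*(-3/(-3)) = v + v*(-3*(-1/3)) = v + v*1 = v + v = 2*v)
(B(-5, 4) - 146)*36 = (2*(-5) - 146)*36 = (-10 - 146)*36 = -156*36 = -5616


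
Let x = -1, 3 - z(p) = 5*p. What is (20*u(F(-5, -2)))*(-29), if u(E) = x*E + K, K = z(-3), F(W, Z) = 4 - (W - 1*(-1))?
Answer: -5800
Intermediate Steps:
F(W, Z) = 3 - W (F(W, Z) = 4 - (W + 1) = 4 - (1 + W) = 4 + (-1 - W) = 3 - W)
z(p) = 3 - 5*p
K = 18 (K = 3 - 5*(-3) = 3 + 15 = 18)
u(E) = 18 - E (u(E) = -E + 18 = 18 - E)
(20*u(F(-5, -2)))*(-29) = (20*(18 - (3 - 1*(-5))))*(-29) = (20*(18 - (3 + 5)))*(-29) = (20*(18 - 1*8))*(-29) = (20*(18 - 8))*(-29) = (20*10)*(-29) = 200*(-29) = -5800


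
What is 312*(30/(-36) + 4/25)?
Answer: -5252/25 ≈ -210.08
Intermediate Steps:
312*(30/(-36) + 4/25) = 312*(30*(-1/36) + 4*(1/25)) = 312*(-5/6 + 4/25) = 312*(-101/150) = -5252/25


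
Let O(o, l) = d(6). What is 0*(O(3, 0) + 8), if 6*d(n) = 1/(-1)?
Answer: 0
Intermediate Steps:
d(n) = -⅙ (d(n) = (⅙)/(-1) = (⅙)*(-1) = -⅙)
O(o, l) = -⅙
0*(O(3, 0) + 8) = 0*(-⅙ + 8) = 0*(47/6) = 0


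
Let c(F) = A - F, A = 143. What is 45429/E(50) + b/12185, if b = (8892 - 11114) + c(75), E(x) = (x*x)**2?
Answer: -2581789527/15231250000 ≈ -0.16951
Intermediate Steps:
E(x) = x**4 (E(x) = (x**2)**2 = x**4)
c(F) = 143 - F
b = -2154 (b = (8892 - 11114) + (143 - 1*75) = -2222 + (143 - 75) = -2222 + 68 = -2154)
45429/E(50) + b/12185 = 45429/(50**4) - 2154/12185 = 45429/6250000 - 2154*1/12185 = 45429*(1/6250000) - 2154/12185 = 45429/6250000 - 2154/12185 = -2581789527/15231250000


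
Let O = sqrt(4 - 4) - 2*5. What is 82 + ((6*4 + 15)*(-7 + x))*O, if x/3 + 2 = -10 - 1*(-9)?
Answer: 6322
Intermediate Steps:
x = -9 (x = -6 + 3*(-10 - 1*(-9)) = -6 + 3*(-10 + 9) = -6 + 3*(-1) = -6 - 3 = -9)
O = -10 (O = sqrt(0) - 10 = 0 - 10 = -10)
82 + ((6*4 + 15)*(-7 + x))*O = 82 + ((6*4 + 15)*(-7 - 9))*(-10) = 82 + ((24 + 15)*(-16))*(-10) = 82 + (39*(-16))*(-10) = 82 - 624*(-10) = 82 + 6240 = 6322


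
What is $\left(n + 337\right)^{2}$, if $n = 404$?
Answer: $549081$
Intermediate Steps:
$\left(n + 337\right)^{2} = \left(404 + 337\right)^{2} = 741^{2} = 549081$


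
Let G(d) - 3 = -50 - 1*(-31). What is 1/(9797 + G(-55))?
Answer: 1/9781 ≈ 0.00010224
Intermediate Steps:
G(d) = -16 (G(d) = 3 + (-50 - 1*(-31)) = 3 + (-50 + 31) = 3 - 19 = -16)
1/(9797 + G(-55)) = 1/(9797 - 16) = 1/9781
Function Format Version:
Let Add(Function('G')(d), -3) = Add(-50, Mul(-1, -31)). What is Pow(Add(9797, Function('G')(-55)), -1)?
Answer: Rational(1, 9781) ≈ 0.00010224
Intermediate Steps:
Function('G')(d) = -16 (Function('G')(d) = Add(3, Add(-50, Mul(-1, -31))) = Add(3, Add(-50, 31)) = Add(3, -19) = -16)
Pow(Add(9797, Function('G')(-55)), -1) = Pow(Add(9797, -16), -1) = Pow(9781, -1) = Rational(1, 9781)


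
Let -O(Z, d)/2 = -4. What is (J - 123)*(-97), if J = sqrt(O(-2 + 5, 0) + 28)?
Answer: 11349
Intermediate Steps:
O(Z, d) = 8 (O(Z, d) = -2*(-4) = 8)
J = 6 (J = sqrt(8 + 28) = sqrt(36) = 6)
(J - 123)*(-97) = (6 - 123)*(-97) = -117*(-97) = 11349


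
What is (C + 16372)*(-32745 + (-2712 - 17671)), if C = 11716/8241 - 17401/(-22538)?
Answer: -80788340100638500/92867829 ≈ -8.6993e+8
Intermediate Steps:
C = 407456849/185735658 (C = 11716*(1/8241) - 17401*(-1/22538) = 11716/8241 + 17401/22538 = 407456849/185735658 ≈ 2.1937)
(C + 16372)*(-32745 + (-2712 - 17671)) = (407456849/185735658 + 16372)*(-32745 + (-2712 - 17671)) = 3041271649625*(-32745 - 20383)/185735658 = (3041271649625/185735658)*(-53128) = -80788340100638500/92867829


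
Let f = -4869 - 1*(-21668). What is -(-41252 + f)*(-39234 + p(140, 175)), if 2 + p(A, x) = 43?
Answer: -958386429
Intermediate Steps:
p(A, x) = 41 (p(A, x) = -2 + 43 = 41)
f = 16799 (f = -4869 + 21668 = 16799)
-(-41252 + f)*(-39234 + p(140, 175)) = -(-41252 + 16799)*(-39234 + 41) = -(-24453)*(-39193) = -1*958386429 = -958386429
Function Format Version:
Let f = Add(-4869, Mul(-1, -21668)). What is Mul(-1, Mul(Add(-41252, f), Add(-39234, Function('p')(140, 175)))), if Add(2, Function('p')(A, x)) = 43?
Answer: -958386429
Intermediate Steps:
Function('p')(A, x) = 41 (Function('p')(A, x) = Add(-2, 43) = 41)
f = 16799 (f = Add(-4869, 21668) = 16799)
Mul(-1, Mul(Add(-41252, f), Add(-39234, Function('p')(140, 175)))) = Mul(-1, Mul(Add(-41252, 16799), Add(-39234, 41))) = Mul(-1, Mul(-24453, -39193)) = Mul(-1, 958386429) = -958386429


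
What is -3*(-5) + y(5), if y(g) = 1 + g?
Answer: 21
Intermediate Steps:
-3*(-5) + y(5) = -3*(-5) + (1 + 5) = 15 + 6 = 21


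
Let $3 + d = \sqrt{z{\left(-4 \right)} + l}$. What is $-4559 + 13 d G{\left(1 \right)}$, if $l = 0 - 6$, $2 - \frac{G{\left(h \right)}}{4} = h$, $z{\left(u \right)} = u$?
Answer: $-4715 + 52 i \sqrt{10} \approx -4715.0 + 164.44 i$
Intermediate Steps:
$G{\left(h \right)} = 8 - 4 h$
$l = -6$ ($l = 0 - 6 = -6$)
$d = -3 + i \sqrt{10}$ ($d = -3 + \sqrt{-4 - 6} = -3 + \sqrt{-10} = -3 + i \sqrt{10} \approx -3.0 + 3.1623 i$)
$-4559 + 13 d G{\left(1 \right)} = -4559 + 13 \left(-3 + i \sqrt{10}\right) \left(8 - 4\right) = -4559 + \left(-39 + 13 i \sqrt{10}\right) \left(8 - 4\right) = -4559 + \left(-39 + 13 i \sqrt{10}\right) 4 = -4559 - \left(156 - 52 i \sqrt{10}\right) = -4715 + 52 i \sqrt{10}$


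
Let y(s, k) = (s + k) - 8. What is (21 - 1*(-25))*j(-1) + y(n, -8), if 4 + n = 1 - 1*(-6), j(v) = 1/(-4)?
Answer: -49/2 ≈ -24.500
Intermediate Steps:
j(v) = -¼
n = 3 (n = -4 + (1 - 1*(-6)) = -4 + (1 + 6) = -4 + 7 = 3)
y(s, k) = -8 + k + s (y(s, k) = (k + s) - 8 = -8 + k + s)
(21 - 1*(-25))*j(-1) + y(n, -8) = (21 - 1*(-25))*(-¼) + (-8 - 8 + 3) = (21 + 25)*(-¼) - 13 = 46*(-¼) - 13 = -23/2 - 13 = -49/2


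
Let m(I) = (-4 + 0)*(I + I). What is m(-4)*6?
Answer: 192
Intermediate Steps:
m(I) = -8*I
m(-4)*6 = -8*(-4)*6 = 32*6 = 192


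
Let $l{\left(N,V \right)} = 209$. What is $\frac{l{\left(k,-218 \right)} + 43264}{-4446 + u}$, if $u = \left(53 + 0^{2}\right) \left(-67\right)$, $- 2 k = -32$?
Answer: $- \frac{43473}{7997} \approx -5.4362$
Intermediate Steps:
$k = 16$ ($k = \left(- \frac{1}{2}\right) \left(-32\right) = 16$)
$u = -3551$ ($u = \left(53 + 0\right) \left(-67\right) = 53 \left(-67\right) = -3551$)
$\frac{l{\left(k,-218 \right)} + 43264}{-4446 + u} = \frac{209 + 43264}{-4446 - 3551} = \frac{43473}{-7997} = 43473 \left(- \frac{1}{7997}\right) = - \frac{43473}{7997}$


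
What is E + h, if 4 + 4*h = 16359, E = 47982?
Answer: 208283/4 ≈ 52071.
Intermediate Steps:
h = 16355/4 (h = -1 + (1/4)*16359 = -1 + 16359/4 = 16355/4 ≈ 4088.8)
E + h = 47982 + 16355/4 = 208283/4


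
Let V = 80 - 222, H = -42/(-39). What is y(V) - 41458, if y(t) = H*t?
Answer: -540942/13 ≈ -41611.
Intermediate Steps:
H = 14/13 (H = -42*(-1/39) = 14/13 ≈ 1.0769)
V = -142
y(t) = 14*t/13
y(V) - 41458 = (14/13)*(-142) - 41458 = -1988/13 - 41458 = -540942/13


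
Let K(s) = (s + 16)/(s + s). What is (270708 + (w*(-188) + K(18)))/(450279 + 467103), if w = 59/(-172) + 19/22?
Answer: 2303982643/7810590348 ≈ 0.29498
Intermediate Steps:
K(s) = (16 + s)/(2*s) (K(s) = (16 + s)/((2*s)) = (16 + s)*(1/(2*s)) = (16 + s)/(2*s))
w = 985/1892 (w = 59*(-1/172) + 19*(1/22) = -59/172 + 19/22 = 985/1892 ≈ 0.52061)
(270708 + (w*(-188) + K(18)))/(450279 + 467103) = (270708 + ((985/1892)*(-188) + (½)*(16 + 18)/18))/(450279 + 467103) = (270708 + (-46295/473 + (½)*(1/18)*34))/917382 = (270708 + (-46295/473 + 17/18))*(1/917382) = (270708 - 825269/8514)*(1/917382) = (2303982643/8514)*(1/917382) = 2303982643/7810590348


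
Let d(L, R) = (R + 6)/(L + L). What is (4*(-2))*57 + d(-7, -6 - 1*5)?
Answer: -6379/14 ≈ -455.64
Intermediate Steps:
d(L, R) = (6 + R)/(2*L) (d(L, R) = (6 + R)/((2*L)) = (6 + R)*(1/(2*L)) = (6 + R)/(2*L))
(4*(-2))*57 + d(-7, -6 - 1*5) = (4*(-2))*57 + (1/2)*(6 + (-6 - 1*5))/(-7) = -8*57 + (1/2)*(-1/7)*(6 + (-6 - 5)) = -456 + (1/2)*(-1/7)*(6 - 11) = -456 + (1/2)*(-1/7)*(-5) = -456 + 5/14 = -6379/14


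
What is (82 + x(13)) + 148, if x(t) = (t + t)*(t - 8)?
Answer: 360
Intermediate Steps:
x(t) = 2*t*(-8 + t) (x(t) = (2*t)*(-8 + t) = 2*t*(-8 + t))
(82 + x(13)) + 148 = (82 + 2*13*(-8 + 13)) + 148 = (82 + 2*13*5) + 148 = (82 + 130) + 148 = 212 + 148 = 360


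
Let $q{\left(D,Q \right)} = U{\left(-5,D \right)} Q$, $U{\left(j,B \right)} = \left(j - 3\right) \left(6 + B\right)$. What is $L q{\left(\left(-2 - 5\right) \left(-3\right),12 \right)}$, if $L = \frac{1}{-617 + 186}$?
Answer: $\frac{2592}{431} \approx 6.0139$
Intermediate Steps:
$U{\left(j,B \right)} = \left(-3 + j\right) \left(6 + B\right)$
$q{\left(D,Q \right)} = Q \left(-48 - 8 D\right)$ ($q{\left(D,Q \right)} = \left(-18 - 3 D + 6 \left(-5\right) + D \left(-5\right)\right) Q = \left(-18 - 3 D - 30 - 5 D\right) Q = \left(-48 - 8 D\right) Q = Q \left(-48 - 8 D\right)$)
$L = - \frac{1}{431}$ ($L = \frac{1}{-431} = - \frac{1}{431} \approx -0.0023202$)
$L q{\left(\left(-2 - 5\right) \left(-3\right),12 \right)} = - \frac{\left(-8\right) 12 \left(6 + \left(-2 - 5\right) \left(-3\right)\right)}{431} = - \frac{\left(-8\right) 12 \left(6 - -21\right)}{431} = - \frac{\left(-8\right) 12 \left(6 + 21\right)}{431} = - \frac{\left(-8\right) 12 \cdot 27}{431} = \left(- \frac{1}{431}\right) \left(-2592\right) = \frac{2592}{431}$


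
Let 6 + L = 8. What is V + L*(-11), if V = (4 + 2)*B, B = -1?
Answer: -28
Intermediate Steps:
L = 2 (L = -6 + 8 = 2)
V = -6 (V = (4 + 2)*(-1) = 6*(-1) = -6)
V + L*(-11) = -6 + 2*(-11) = -6 - 22 = -28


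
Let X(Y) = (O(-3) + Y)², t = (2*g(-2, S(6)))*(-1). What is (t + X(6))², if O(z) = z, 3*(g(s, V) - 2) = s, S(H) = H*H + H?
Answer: 361/9 ≈ 40.111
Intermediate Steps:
S(H) = H + H² (S(H) = H² + H = H + H²)
g(s, V) = 2 + s/3
t = -8/3 (t = (2*(2 + (⅓)*(-2)))*(-1) = (2*(2 - ⅔))*(-1) = (2*(4/3))*(-1) = (8/3)*(-1) = -8/3 ≈ -2.6667)
X(Y) = (-3 + Y)²
(t + X(6))² = (-8/3 + (-3 + 6)²)² = (-8/3 + 3²)² = (-8/3 + 9)² = (19/3)² = 361/9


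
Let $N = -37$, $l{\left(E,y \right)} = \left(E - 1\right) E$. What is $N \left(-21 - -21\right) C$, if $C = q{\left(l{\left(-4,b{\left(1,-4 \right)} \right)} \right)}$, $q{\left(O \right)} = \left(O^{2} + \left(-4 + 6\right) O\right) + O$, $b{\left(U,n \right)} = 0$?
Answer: $0$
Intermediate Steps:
$l{\left(E,y \right)} = E \left(-1 + E\right)$ ($l{\left(E,y \right)} = \left(-1 + E\right) E = E \left(-1 + E\right)$)
$q{\left(O \right)} = O^{2} + 3 O$ ($q{\left(O \right)} = \left(O^{2} + 2 O\right) + O = O^{2} + 3 O$)
$C = 460$ ($C = - 4 \left(-1 - 4\right) \left(3 - 4 \left(-1 - 4\right)\right) = \left(-4\right) \left(-5\right) \left(3 - -20\right) = 20 \left(3 + 20\right) = 20 \cdot 23 = 460$)
$N \left(-21 - -21\right) C = - 37 \left(-21 - -21\right) 460 = - 37 \left(-21 + 21\right) 460 = \left(-37\right) 0 \cdot 460 = 0 \cdot 460 = 0$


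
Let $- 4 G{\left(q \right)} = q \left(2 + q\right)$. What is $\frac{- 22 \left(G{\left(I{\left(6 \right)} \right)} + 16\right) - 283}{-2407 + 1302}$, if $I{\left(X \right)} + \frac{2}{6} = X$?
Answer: $\frac{7129}{19890} \approx 0.35842$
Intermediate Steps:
$I{\left(X \right)} = - \frac{1}{3} + X$
$G{\left(q \right)} = - \frac{q \left(2 + q\right)}{4}$
$\frac{- 22 \left(G{\left(I{\left(6 \right)} \right)} + 16\right) - 283}{-2407 + 1302} = \frac{- 22 \left(- \frac{\left(- \frac{1}{3} + 6\right) \left(2 + \left(- \frac{1}{3} + 6\right)\right)}{4} + 16\right) - 283}{-2407 + 1302} = \frac{- 22 \left(\left(- \frac{1}{4}\right) \frac{17}{3} \left(2 + \frac{17}{3}\right) + 16\right) - 283}{-1105} = \left(- 22 \left(\left(- \frac{1}{4}\right) \frac{17}{3} \cdot \frac{23}{3} + 16\right) - 283\right) \left(- \frac{1}{1105}\right) = \left(- 22 \left(- \frac{391}{36} + 16\right) - 283\right) \left(- \frac{1}{1105}\right) = \left(\left(-22\right) \frac{185}{36} - 283\right) \left(- \frac{1}{1105}\right) = \left(- \frac{2035}{18} - 283\right) \left(- \frac{1}{1105}\right) = \left(- \frac{7129}{18}\right) \left(- \frac{1}{1105}\right) = \frac{7129}{19890}$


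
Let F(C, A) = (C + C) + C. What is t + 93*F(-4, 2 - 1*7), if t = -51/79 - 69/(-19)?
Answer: -1670634/1501 ≈ -1113.0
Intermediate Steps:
t = 4482/1501 (t = -51*1/79 - 69*(-1/19) = -51/79 + 69/19 = 4482/1501 ≈ 2.9860)
F(C, A) = 3*C (F(C, A) = 2*C + C = 3*C)
t + 93*F(-4, 2 - 1*7) = 4482/1501 + 93*(3*(-4)) = 4482/1501 + 93*(-12) = 4482/1501 - 1116 = -1670634/1501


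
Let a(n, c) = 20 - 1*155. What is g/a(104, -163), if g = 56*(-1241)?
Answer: 69496/135 ≈ 514.79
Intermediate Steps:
g = -69496
a(n, c) = -135 (a(n, c) = 20 - 155 = -135)
g/a(104, -163) = -69496/(-135) = -69496*(-1/135) = 69496/135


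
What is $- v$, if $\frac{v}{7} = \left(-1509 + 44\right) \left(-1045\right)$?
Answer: $-10716475$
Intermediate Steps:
$v = 10716475$ ($v = 7 \left(-1509 + 44\right) \left(-1045\right) = 7 \left(\left(-1465\right) \left(-1045\right)\right) = 7 \cdot 1530925 = 10716475$)
$- v = \left(-1\right) 10716475 = -10716475$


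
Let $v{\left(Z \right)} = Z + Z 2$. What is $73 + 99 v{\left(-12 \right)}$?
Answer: $-3491$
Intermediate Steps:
$v{\left(Z \right)} = 3 Z$ ($v{\left(Z \right)} = Z + 2 Z = 3 Z$)
$73 + 99 v{\left(-12 \right)} = 73 + 99 \cdot 3 \left(-12\right) = 73 + 99 \left(-36\right) = 73 - 3564 = -3491$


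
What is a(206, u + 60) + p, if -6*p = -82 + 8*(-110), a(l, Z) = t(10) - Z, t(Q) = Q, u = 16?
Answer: 283/3 ≈ 94.333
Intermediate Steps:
a(l, Z) = 10 - Z
p = 481/3 (p = -(-82 + 8*(-110))/6 = -(-82 - 880)/6 = -⅙*(-962) = 481/3 ≈ 160.33)
a(206, u + 60) + p = (10 - (16 + 60)) + 481/3 = (10 - 1*76) + 481/3 = (10 - 76) + 481/3 = -66 + 481/3 = 283/3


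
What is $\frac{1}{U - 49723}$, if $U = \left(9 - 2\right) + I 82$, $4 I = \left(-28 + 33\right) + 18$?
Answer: $- \frac{2}{98489} \approx -2.0307 \cdot 10^{-5}$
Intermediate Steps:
$I = \frac{23}{4}$ ($I = \frac{\left(-28 + 33\right) + 18}{4} = \frac{5 + 18}{4} = \frac{1}{4} \cdot 23 = \frac{23}{4} \approx 5.75$)
$U = \frac{957}{2}$ ($U = \left(9 - 2\right) + \frac{23}{4} \cdot 82 = 7 + \frac{943}{2} = \frac{957}{2} \approx 478.5$)
$\frac{1}{U - 49723} = \frac{1}{\frac{957}{2} - 49723} = \frac{1}{- \frac{98489}{2}} = - \frac{2}{98489}$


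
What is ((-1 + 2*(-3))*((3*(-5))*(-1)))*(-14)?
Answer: 1470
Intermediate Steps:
((-1 + 2*(-3))*((3*(-5))*(-1)))*(-14) = ((-1 - 6)*(-15*(-1)))*(-14) = -7*15*(-14) = -105*(-14) = 1470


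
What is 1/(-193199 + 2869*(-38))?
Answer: -1/302221 ≈ -3.3088e-6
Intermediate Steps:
1/(-193199 + 2869*(-38)) = 1/(-193199 - 109022) = 1/(-302221) = -1/302221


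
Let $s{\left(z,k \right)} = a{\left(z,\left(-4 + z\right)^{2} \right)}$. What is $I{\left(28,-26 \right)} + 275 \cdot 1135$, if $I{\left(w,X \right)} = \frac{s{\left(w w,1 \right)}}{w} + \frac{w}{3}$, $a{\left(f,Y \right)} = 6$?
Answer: $\frac{13109651}{42} \approx 3.1213 \cdot 10^{5}$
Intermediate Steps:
$s{\left(z,k \right)} = 6$
$I{\left(w,X \right)} = \frac{6}{w} + \frac{w}{3}$
$I{\left(28,-26 \right)} + 275 \cdot 1135 = \left(\frac{6}{28} + \frac{1}{3} \cdot 28\right) + 275 \cdot 1135 = \left(6 \cdot \frac{1}{28} + \frac{28}{3}\right) + 312125 = \left(\frac{3}{14} + \frac{28}{3}\right) + 312125 = \frac{401}{42} + 312125 = \frac{13109651}{42}$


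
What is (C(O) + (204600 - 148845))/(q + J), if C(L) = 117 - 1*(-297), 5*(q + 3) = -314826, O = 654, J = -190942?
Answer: -280845/1269551 ≈ -0.22122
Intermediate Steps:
q = -314841/5 (q = -3 + (⅕)*(-314826) = -3 - 314826/5 = -314841/5 ≈ -62968.)
C(L) = 414 (C(L) = 117 + 297 = 414)
(C(O) + (204600 - 148845))/(q + J) = (414 + (204600 - 148845))/(-314841/5 - 190942) = (414 + 55755)/(-1269551/5) = 56169*(-5/1269551) = -280845/1269551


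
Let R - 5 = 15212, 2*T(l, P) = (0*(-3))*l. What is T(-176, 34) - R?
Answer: -15217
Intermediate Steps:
T(l, P) = 0 (T(l, P) = ((0*(-3))*l)/2 = (0*l)/2 = (1/2)*0 = 0)
R = 15217 (R = 5 + 15212 = 15217)
T(-176, 34) - R = 0 - 1*15217 = 0 - 15217 = -15217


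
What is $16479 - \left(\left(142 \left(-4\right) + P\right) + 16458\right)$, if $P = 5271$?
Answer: $-4682$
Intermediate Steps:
$16479 - \left(\left(142 \left(-4\right) + P\right) + 16458\right) = 16479 - \left(\left(142 \left(-4\right) + 5271\right) + 16458\right) = 16479 - \left(\left(-568 + 5271\right) + 16458\right) = 16479 - \left(4703 + 16458\right) = 16479 - 21161 = -4682$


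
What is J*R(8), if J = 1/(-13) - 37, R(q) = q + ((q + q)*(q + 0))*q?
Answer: -497424/13 ≈ -38263.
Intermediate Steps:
R(q) = q + 2*q³ (R(q) = q + ((2*q)*q)*q = q + (2*q²)*q = q + 2*q³)
J = -482/13 (J = -1/13 - 37 = -482/13 ≈ -37.077)
J*R(8) = -482*(8 + 2*8³)/13 = -482*(8 + 2*512)/13 = -482*(8 + 1024)/13 = -482/13*1032 = -497424/13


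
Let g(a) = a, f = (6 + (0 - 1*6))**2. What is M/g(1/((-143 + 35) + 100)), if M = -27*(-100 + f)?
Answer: -21600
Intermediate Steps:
f = 0 (f = (6 + (0 - 6))**2 = (6 - 6)**2 = 0**2 = 0)
M = 2700 (M = -27*(-100 + 0) = -27*(-100) = 2700)
M/g(1/((-143 + 35) + 100)) = 2700/(1/((-143 + 35) + 100)) = 2700/(1/(-108 + 100)) = 2700/(1/(-8)) = 2700/(-1/8) = 2700*(-8) = -21600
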